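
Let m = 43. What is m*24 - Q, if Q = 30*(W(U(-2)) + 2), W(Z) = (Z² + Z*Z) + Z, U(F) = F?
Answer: 792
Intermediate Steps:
W(Z) = Z + 2*Z² (W(Z) = (Z² + Z²) + Z = 2*Z² + Z = Z + 2*Z²)
Q = 240 (Q = 30*(-2*(1 + 2*(-2)) + 2) = 30*(-2*(1 - 4) + 2) = 30*(-2*(-3) + 2) = 30*(6 + 2) = 30*8 = 240)
m*24 - Q = 43*24 - 1*240 = 1032 - 240 = 792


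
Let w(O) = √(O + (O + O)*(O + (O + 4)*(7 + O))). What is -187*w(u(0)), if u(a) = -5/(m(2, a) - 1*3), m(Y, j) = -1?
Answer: -187*√7210/8 ≈ -1984.8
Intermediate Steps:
u(a) = 5/4 (u(a) = -5/(-1 - 1*3) = -5/(-1 - 3) = -5/(-4) = -5*(-¼) = 5/4)
w(O) = √(O + 2*O*(O + (4 + O)*(7 + O))) (w(O) = √(O + (2*O)*(O + (4 + O)*(7 + O))) = √(O + 2*O*(O + (4 + O)*(7 + O))))
-187*w(u(0)) = -187*√5*√(57 + 2*(5/4)² + 24*(5/4))/2 = -187*√5*√(57 + 2*(25/16) + 30)/2 = -187*√5*√(57 + 25/8 + 30)/2 = -187*√7210/8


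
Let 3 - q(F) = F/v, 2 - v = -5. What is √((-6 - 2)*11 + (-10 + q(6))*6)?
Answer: I*√6622/7 ≈ 11.625*I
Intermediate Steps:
v = 7 (v = 2 - 1*(-5) = 2 + 5 = 7)
q(F) = 3 - F/7
√((-6 - 2)*11 + (-10 + q(6))*6) = √((-6 - 2)*11 + (-10 + (3 - ⅐*6))*6) = √(-8*11 + (-10 + (3 - 6/7))*6) = √(-88 + (-10 + 15/7)*6) = √(-88 - 55/7*6) = √(-88 - 330/7) = √(-946/7) = I*√6622/7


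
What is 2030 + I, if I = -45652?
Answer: -43622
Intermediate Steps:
2030 + I = 2030 - 45652 = -43622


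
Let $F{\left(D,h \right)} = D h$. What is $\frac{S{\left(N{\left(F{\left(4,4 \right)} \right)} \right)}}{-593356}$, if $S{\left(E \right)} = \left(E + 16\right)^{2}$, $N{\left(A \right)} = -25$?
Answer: $- \frac{81}{593356} \approx -0.00013651$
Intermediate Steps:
$S{\left(E \right)} = \left(16 + E\right)^{2}$
$\frac{S{\left(N{\left(F{\left(4,4 \right)} \right)} \right)}}{-593356} = \frac{\left(16 - 25\right)^{2}}{-593356} = \left(-9\right)^{2} \left(- \frac{1}{593356}\right) = 81 \left(- \frac{1}{593356}\right) = - \frac{81}{593356}$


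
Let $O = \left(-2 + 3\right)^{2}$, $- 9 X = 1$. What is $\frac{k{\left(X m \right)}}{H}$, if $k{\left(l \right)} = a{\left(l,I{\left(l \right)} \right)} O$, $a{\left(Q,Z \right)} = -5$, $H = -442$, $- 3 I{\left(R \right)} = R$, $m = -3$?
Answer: $\frac{5}{442} \approx 0.011312$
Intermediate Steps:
$X = - \frac{1}{9}$ ($X = \left(- \frac{1}{9}\right) 1 = - \frac{1}{9} \approx -0.11111$)
$I{\left(R \right)} = - \frac{R}{3}$
$O = 1$ ($O = 1^{2} = 1$)
$k{\left(l \right)} = -5$ ($k{\left(l \right)} = \left(-5\right) 1 = -5$)
$\frac{k{\left(X m \right)}}{H} = - \frac{5}{-442} = \left(-5\right) \left(- \frac{1}{442}\right) = \frac{5}{442}$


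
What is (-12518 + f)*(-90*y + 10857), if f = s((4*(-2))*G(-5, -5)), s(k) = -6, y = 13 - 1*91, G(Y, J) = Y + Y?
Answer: -223891548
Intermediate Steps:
G(Y, J) = 2*Y
y = -78 (y = 13 - 91 = -78)
f = -6
(-12518 + f)*(-90*y + 10857) = (-12518 - 6)*(-90*(-78) + 10857) = -12524*(7020 + 10857) = -12524*17877 = -223891548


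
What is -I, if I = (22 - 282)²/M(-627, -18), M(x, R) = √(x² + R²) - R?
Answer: 135200/43681 - 67600*√43717/131043 ≈ -104.76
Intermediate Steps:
M(x, R) = √(R² + x²) - R
I = 67600/(18 + 3*√43717) (I = (22 - 282)²/(√((-18)² + (-627)²) - 1*(-18)) = (-260)²/(√(324 + 393129) + 18) = 67600/(√393453 + 18) = 67600/(3*√43717 + 18) = 67600/(18 + 3*√43717) ≈ 104.76)
-I = -(-135200/43681 + 67600*√43717/131043) = 135200/43681 - 67600*√43717/131043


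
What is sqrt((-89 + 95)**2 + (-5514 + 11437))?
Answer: sqrt(5959) ≈ 77.195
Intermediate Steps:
sqrt((-89 + 95)**2 + (-5514 + 11437)) = sqrt(6**2 + 5923) = sqrt(36 + 5923) = sqrt(5959)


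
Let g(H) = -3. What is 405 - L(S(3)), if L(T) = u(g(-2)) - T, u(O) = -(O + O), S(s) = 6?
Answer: 405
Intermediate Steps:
u(O) = -2*O
L(T) = 6 - T (L(T) = -2*(-3) - T = 6 - T)
405 - L(S(3)) = 405 - (6 - 1*6) = 405 - (6 - 6) = 405 - 1*0 = 405 + 0 = 405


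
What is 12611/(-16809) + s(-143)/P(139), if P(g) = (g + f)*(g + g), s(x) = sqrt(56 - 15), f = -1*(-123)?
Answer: -12611/16809 + sqrt(41)/72836 ≈ -0.75016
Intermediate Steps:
f = 123
s(x) = sqrt(41)
P(g) = 2*g*(123 + g) (P(g) = (g + 123)*(g + g) = (123 + g)*(2*g) = 2*g*(123 + g))
12611/(-16809) + s(-143)/P(139) = 12611/(-16809) + sqrt(41)/((2*139*(123 + 139))) = 12611*(-1/16809) + sqrt(41)/((2*139*262)) = -12611/16809 + sqrt(41)/72836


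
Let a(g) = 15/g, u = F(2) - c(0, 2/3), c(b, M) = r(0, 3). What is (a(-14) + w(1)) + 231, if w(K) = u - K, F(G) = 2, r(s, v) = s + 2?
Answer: 3205/14 ≈ 228.93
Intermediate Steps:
r(s, v) = 2 + s
c(b, M) = 2 (c(b, M) = 2 + 0 = 2)
u = 0 (u = 2 - 1*2 = 2 - 2 = 0)
w(K) = -K (w(K) = 0 - K = -K)
(a(-14) + w(1)) + 231 = (15/(-14) - 1*1) + 231 = (15*(-1/14) - 1) + 231 = (-15/14 - 1) + 231 = -29/14 + 231 = 3205/14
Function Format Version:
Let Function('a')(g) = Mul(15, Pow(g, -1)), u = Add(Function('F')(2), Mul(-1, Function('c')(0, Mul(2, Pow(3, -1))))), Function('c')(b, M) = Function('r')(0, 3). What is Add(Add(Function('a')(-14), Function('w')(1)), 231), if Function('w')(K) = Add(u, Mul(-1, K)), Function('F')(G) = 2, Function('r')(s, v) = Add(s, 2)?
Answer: Rational(3205, 14) ≈ 228.93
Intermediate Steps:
Function('r')(s, v) = Add(2, s)
Function('c')(b, M) = 2 (Function('c')(b, M) = Add(2, 0) = 2)
u = 0 (u = Add(2, Mul(-1, 2)) = Add(2, -2) = 0)
Function('w')(K) = Mul(-1, K) (Function('w')(K) = Add(0, Mul(-1, K)) = Mul(-1, K))
Add(Add(Function('a')(-14), Function('w')(1)), 231) = Add(Add(Mul(15, Pow(-14, -1)), Mul(-1, 1)), 231) = Add(Add(Mul(15, Rational(-1, 14)), -1), 231) = Add(Add(Rational(-15, 14), -1), 231) = Add(Rational(-29, 14), 231) = Rational(3205, 14)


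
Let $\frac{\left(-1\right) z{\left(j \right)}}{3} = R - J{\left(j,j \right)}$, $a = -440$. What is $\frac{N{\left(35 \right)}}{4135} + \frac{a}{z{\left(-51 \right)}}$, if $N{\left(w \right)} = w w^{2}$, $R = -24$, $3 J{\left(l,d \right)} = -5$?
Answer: $\frac{210645}{55409} \approx 3.8016$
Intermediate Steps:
$J{\left(l,d \right)} = - \frac{5}{3}$ ($J{\left(l,d \right)} = \frac{1}{3} \left(-5\right) = - \frac{5}{3}$)
$N{\left(w \right)} = w^{3}$
$z{\left(j \right)} = 67$ ($z{\left(j \right)} = - 3 \left(-24 - - \frac{5}{3}\right) = - 3 \left(-24 + \frac{5}{3}\right) = \left(-3\right) \left(- \frac{67}{3}\right) = 67$)
$\frac{N{\left(35 \right)}}{4135} + \frac{a}{z{\left(-51 \right)}} = \frac{35^{3}}{4135} - \frac{440}{67} = 42875 \cdot \frac{1}{4135} - \frac{440}{67} = \frac{8575}{827} - \frac{440}{67} = \frac{210645}{55409}$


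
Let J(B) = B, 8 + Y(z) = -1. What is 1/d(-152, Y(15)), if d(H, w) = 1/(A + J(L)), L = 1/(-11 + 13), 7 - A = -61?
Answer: 137/2 ≈ 68.500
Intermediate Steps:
A = 68 (A = 7 - 1*(-61) = 7 + 61 = 68)
Y(z) = -9 (Y(z) = -8 - 1 = -9)
L = 1/2 ≈ 0.50000
d(H, w) = 2/137 (d(H, w) = 1/(68 + 1/2) = 1/(137/2) = 2/137)
1/d(-152, Y(15)) = 1/(2/137) = 137/2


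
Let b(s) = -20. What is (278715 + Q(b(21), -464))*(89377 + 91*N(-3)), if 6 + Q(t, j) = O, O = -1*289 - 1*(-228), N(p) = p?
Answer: 24828651392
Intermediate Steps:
O = -61 (O = -289 + 228 = -61)
Q(t, j) = -67 (Q(t, j) = -6 - 61 = -67)
(278715 + Q(b(21), -464))*(89377 + 91*N(-3)) = (278715 - 67)*(89377 + 91*(-3)) = 278648*(89377 - 273) = 278648*89104 = 24828651392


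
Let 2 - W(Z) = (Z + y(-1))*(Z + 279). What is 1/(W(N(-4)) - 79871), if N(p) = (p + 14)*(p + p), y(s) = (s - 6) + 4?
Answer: -1/63352 ≈ -1.5785e-5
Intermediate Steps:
y(s) = -2 + s (y(s) = (-6 + s) + 4 = -2 + s)
N(p) = 2*p*(14 + p) (N(p) = (14 + p)*(2*p) = 2*p*(14 + p))
W(Z) = 2 - (-3 + Z)*(279 + Z) (W(Z) = 2 - (Z + (-2 - 1))*(Z + 279) = 2 - (Z - 3)*(279 + Z) = 2 - (-3 + Z)*(279 + Z))
1/(W(N(-4)) - 79871) = 1/((839 - (2*(-4)*(14 - 4))² - 552*(-4)*(14 - 4)) - 79871) = 1/((839 - (2*(-4)*10)² - 552*(-4)*10) - 79871) = 1/((839 - 1*(-80)² - 276*(-80)) - 79871) = 1/((839 - 1*6400 + 22080) - 79871) = 1/((839 - 6400 + 22080) - 79871) = 1/(16519 - 79871) = 1/(-63352) = -1/63352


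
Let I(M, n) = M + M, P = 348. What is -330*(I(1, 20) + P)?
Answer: -115500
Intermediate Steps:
I(M, n) = 2*M
-330*(I(1, 20) + P) = -330*(2*1 + 348) = -330*(2 + 348) = -330*350 = -115500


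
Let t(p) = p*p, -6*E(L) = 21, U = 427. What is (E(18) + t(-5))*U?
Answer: 18361/2 ≈ 9180.5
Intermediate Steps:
E(L) = -7/2 (E(L) = -⅙*21 = -7/2)
t(p) = p²
(E(18) + t(-5))*U = (-7/2 + (-5)²)*427 = (-7/2 + 25)*427 = (43/2)*427 = 18361/2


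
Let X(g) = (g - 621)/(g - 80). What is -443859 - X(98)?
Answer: -7988939/18 ≈ -4.4383e+5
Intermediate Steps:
X(g) = (-621 + g)/(-80 + g)
-443859 - X(98) = -443859 - (-621 + 98)/(-80 + 98) = -443859 - (-523)/18 = -443859 - 1*(-523/18) = -443859 + 523/18 = -7988939/18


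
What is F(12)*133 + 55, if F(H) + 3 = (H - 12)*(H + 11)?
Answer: -344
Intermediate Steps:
F(H) = -3 + (-12 + H)*(11 + H) (F(H) = -3 + (H - 12)*(H + 11) = -3 + (-12 + H)*(11 + H))
F(12)*133 + 55 = (-135 + 12**2 - 1*12)*133 + 55 = (-135 + 144 - 12)*133 + 55 = -3*133 + 55 = -399 + 55 = -344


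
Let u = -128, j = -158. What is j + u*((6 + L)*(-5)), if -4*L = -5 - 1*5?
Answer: 5282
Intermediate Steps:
L = 5/2 (L = -(-5 - 1*5)/4 = -(-5 - 5)/4 = -¼*(-10) = 5/2 ≈ 2.5000)
j + u*((6 + L)*(-5)) = -158 - 128*(6 + 5/2)*(-5) = -158 - 1088*(-5) = -158 - 128*(-85/2) = -158 + 5440 = 5282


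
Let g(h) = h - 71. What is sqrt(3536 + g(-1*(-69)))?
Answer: sqrt(3534) ≈ 59.447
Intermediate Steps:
g(h) = -71 + h
sqrt(3536 + g(-1*(-69))) = sqrt(3536 + (-71 - 1*(-69))) = sqrt(3536 + (-71 + 69)) = sqrt(3536 - 2) = sqrt(3534)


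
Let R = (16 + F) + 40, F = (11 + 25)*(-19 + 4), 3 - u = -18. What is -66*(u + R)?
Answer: 30558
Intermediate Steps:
u = 21 (u = 3 - 1*(-18) = 3 + 18 = 21)
F = -540 (F = 36*(-15) = -540)
R = -484 (R = (16 - 540) + 40 = -524 + 40 = -484)
-66*(u + R) = -66*(21 - 484) = -66*(-463) = 30558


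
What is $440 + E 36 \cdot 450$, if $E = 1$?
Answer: $16640$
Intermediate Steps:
$440 + E 36 \cdot 450 = 440 + 1 \cdot 36 \cdot 450 = 440 + 36 \cdot 450 = 440 + 16200 = 16640$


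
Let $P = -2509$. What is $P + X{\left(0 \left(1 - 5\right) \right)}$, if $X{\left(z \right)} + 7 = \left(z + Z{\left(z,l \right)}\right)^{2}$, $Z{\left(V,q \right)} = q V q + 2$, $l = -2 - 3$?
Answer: $-2512$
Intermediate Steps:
$l = -5$ ($l = -2 - 3 = -5$)
$Z{\left(V,q \right)} = 2 + V q^{2}$ ($Z{\left(V,q \right)} = V q q + 2 = V q^{2} + 2 = 2 + V q^{2}$)
$X{\left(z \right)} = -7 + \left(2 + 26 z\right)^{2}$ ($X{\left(z \right)} = -7 + \left(z + \left(2 + z \left(-5\right)^{2}\right)\right)^{2} = -7 + \left(z + \left(2 + z 25\right)\right)^{2} = -7 + \left(z + \left(2 + 25 z\right)\right)^{2} = -7 + \left(2 + 26 z\right)^{2}$)
$P + X{\left(0 \left(1 - 5\right) \right)} = -2509 - \left(7 - 4 \left(1 + 13 \cdot 0 \left(1 - 5\right)\right)^{2}\right) = -2509 - \left(7 - 4 \left(1 + 13 \cdot 0 \left(-4\right)\right)^{2}\right) = -2509 - \left(7 - 4 \left(1 + 13 \cdot 0\right)^{2}\right) = -2509 - \left(7 - 4 \left(1 + 0\right)^{2}\right) = -2509 - \left(7 - 4 \cdot 1^{2}\right) = -2509 + \left(-7 + 4 \cdot 1\right) = -2509 + \left(-7 + 4\right) = -2509 - 3 = -2512$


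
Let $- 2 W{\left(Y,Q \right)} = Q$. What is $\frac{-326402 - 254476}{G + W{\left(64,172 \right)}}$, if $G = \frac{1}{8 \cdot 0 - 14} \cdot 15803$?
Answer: $\frac{2710764}{5669} \approx 478.17$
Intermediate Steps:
$W{\left(Y,Q \right)} = - \frac{Q}{2}$
$G = - \frac{15803}{14}$ ($G = \frac{1}{0 - 14} \cdot 15803 = \frac{1}{-14} \cdot 15803 = \left(- \frac{1}{14}\right) 15803 = - \frac{15803}{14} \approx -1128.8$)
$\frac{-326402 - 254476}{G + W{\left(64,172 \right)}} = \frac{-326402 - 254476}{- \frac{15803}{14} - 86} = - \frac{580878}{- \frac{15803}{14} - 86} = - \frac{580878}{- \frac{17007}{14}} = \left(-580878\right) \left(- \frac{14}{17007}\right) = \frac{2710764}{5669}$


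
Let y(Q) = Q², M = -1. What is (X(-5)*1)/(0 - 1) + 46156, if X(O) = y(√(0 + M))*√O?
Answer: 46156 + I*√5 ≈ 46156.0 + 2.2361*I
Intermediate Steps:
X(O) = -√O (X(O) = (√(0 - 1))²*√O = (√(-1))²*√O = I²*√O = -√O)
(X(-5)*1)/(0 - 1) + 46156 = (-√(-5)*1)/(0 - 1) + 46156 = (-I*√5*1)/(-1) + 46156 = (-I*√5*1)*(-1) + 46156 = -I*√5*(-1) + 46156 = I*√5 + 46156 = 46156 + I*√5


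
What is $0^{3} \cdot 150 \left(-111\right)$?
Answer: $0$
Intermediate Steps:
$0^{3} \cdot 150 \left(-111\right) = 0 \cdot 150 \left(-111\right) = 0 \left(-111\right) = 0$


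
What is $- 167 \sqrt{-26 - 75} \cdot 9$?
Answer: $- 1503 i \sqrt{101} \approx - 15105.0 i$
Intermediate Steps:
$- 167 \sqrt{-26 - 75} \cdot 9 = - 167 \sqrt{-101} \cdot 9 = - 167 i \sqrt{101} \cdot 9 = - 1503 i \sqrt{101}$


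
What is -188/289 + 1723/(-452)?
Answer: -582923/130628 ≈ -4.4625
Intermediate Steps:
-188/289 + 1723/(-452) = -188*1/289 + 1723*(-1/452) = -188/289 - 1723/452 = -582923/130628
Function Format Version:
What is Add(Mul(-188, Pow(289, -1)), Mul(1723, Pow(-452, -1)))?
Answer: Rational(-582923, 130628) ≈ -4.4625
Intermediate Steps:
Add(Mul(-188, Pow(289, -1)), Mul(1723, Pow(-452, -1))) = Add(Mul(-188, Rational(1, 289)), Mul(1723, Rational(-1, 452))) = Add(Rational(-188, 289), Rational(-1723, 452)) = Rational(-582923, 130628)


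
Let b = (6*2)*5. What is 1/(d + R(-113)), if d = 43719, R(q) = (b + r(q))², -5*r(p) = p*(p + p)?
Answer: 25/638049619 ≈ 3.9182e-8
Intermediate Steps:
b = 60 (b = 12*5 = 60)
r(p) = -2*p²/5 (r(p) = -p*(p + p)/5 = -p*2*p/5 = -2*p²/5)
R(q) = (60 - 2*q²/5)²
1/(d + R(-113)) = 1/(43719 + 4*(-150 + (-113)²)²/25) = 1/(43719 + 4*(-150 + 12769)²/25) = 1/(43719 + (4/25)*12619²) = 1/(43719 + (4/25)*159239161) = 1/(43719 + 636956644/25) = 1/(638049619/25) = 25/638049619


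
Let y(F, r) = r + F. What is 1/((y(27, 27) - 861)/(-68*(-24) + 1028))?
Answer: -2660/807 ≈ -3.2962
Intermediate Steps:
y(F, r) = F + r
1/((y(27, 27) - 861)/(-68*(-24) + 1028)) = 1/(((27 + 27) - 861)/(-68*(-24) + 1028)) = 1/((54 - 861)/(1632 + 1028)) = 1/(-807/2660) = -2660/807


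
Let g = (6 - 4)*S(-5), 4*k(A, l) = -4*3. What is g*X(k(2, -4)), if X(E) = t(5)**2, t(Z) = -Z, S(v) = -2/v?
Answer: 20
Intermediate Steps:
k(A, l) = -3 (k(A, l) = (-4*3)/4 = (1/4)*(-12) = -3)
X(E) = 25 (X(E) = (-1*5)**2 = (-5)**2 = 25)
g = 4/5 (g = (6 - 4)*(-2/(-5)) = 2*(-2*(-1/5)) = 2*(2/5) = 4/5 ≈ 0.80000)
g*X(k(2, -4)) = (4/5)*25 = 20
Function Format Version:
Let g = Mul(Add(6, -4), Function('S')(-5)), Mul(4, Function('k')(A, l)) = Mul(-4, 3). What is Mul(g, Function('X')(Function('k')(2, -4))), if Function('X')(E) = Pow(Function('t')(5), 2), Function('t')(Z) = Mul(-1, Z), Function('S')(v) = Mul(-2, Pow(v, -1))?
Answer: 20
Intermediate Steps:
Function('k')(A, l) = -3 (Function('k')(A, l) = Mul(Rational(1, 4), Mul(-4, 3)) = Mul(Rational(1, 4), -12) = -3)
Function('X')(E) = 25 (Function('X')(E) = Pow(Mul(-1, 5), 2) = Pow(-5, 2) = 25)
g = Rational(4, 5) (g = Mul(Add(6, -4), Mul(-2, Pow(-5, -1))) = Mul(2, Mul(-2, Rational(-1, 5))) = Mul(2, Rational(2, 5)) = Rational(4, 5) ≈ 0.80000)
Mul(g, Function('X')(Function('k')(2, -4))) = Mul(Rational(4, 5), 25) = 20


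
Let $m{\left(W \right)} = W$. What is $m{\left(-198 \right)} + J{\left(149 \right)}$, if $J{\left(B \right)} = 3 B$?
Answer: $249$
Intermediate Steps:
$m{\left(-198 \right)} + J{\left(149 \right)} = -198 + 3 \cdot 149 = -198 + 447 = 249$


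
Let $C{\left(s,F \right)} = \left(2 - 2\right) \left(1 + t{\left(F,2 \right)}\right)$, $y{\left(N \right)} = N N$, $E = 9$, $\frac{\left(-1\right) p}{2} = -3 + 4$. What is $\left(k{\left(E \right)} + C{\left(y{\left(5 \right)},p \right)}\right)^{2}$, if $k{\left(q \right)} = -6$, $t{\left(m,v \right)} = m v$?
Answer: $36$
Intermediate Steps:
$p = -2$ ($p = - 2 \left(-3 + 4\right) = \left(-2\right) 1 = -2$)
$y{\left(N \right)} = N^{2}$
$C{\left(s,F \right)} = 0$ ($C{\left(s,F \right)} = \left(2 - 2\right) \left(1 + F 2\right) = 0 \left(1 + 2 F\right) = 0$)
$\left(k{\left(E \right)} + C{\left(y{\left(5 \right)},p \right)}\right)^{2} = \left(-6 + 0\right)^{2} = \left(-6\right)^{2} = 36$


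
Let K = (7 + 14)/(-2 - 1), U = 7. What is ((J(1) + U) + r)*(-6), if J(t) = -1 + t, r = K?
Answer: 0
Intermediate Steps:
K = -7 (K = 21/(-3) = 21*(-⅓) = -7)
r = -7
((J(1) + U) + r)*(-6) = (((-1 + 1) + 7) - 7)*(-6) = ((0 + 7) - 7)*(-6) = (7 - 7)*(-6) = 0*(-6) = 0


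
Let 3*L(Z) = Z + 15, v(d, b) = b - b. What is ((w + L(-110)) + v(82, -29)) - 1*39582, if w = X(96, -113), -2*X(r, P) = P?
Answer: -237343/6 ≈ -39557.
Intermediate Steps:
X(r, P) = -P/2
v(d, b) = 0
L(Z) = 5 + Z/3 (L(Z) = (Z + 15)/3 = (15 + Z)/3 = 5 + Z/3)
w = 113/2 (w = -½*(-113) = 113/2 ≈ 56.500)
((w + L(-110)) + v(82, -29)) - 1*39582 = ((113/2 + (5 + (⅓)*(-110))) + 0) - 1*39582 = ((113/2 + (5 - 110/3)) + 0) - 39582 = ((113/2 - 95/3) + 0) - 39582 = (149/6 + 0) - 39582 = 149/6 - 39582 = -237343/6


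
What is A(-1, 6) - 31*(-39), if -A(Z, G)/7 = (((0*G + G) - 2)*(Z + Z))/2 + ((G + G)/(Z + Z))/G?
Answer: 1244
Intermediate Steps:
A(Z, G) = -7/Z - 7*Z*(-2 + G) (A(Z, G) = -7*((((0*G + G) - 2)*(Z + Z))/2 + ((G + G)/(Z + Z))/G) = -7*((((0 + G) - 2)*(2*Z))*(1/2) + ((2*G)/((2*Z)))/G) = -7*(((G - 2)*(2*Z))*(1/2) + ((2*G)*(1/(2*Z)))/G) = -7*(((-2 + G)*(2*Z))*(1/2) + (G/Z)/G) = -7*((2*Z*(-2 + G))*(1/2) + 1/Z) = -7*(Z*(-2 + G) + 1/Z) = -7*(1/Z + Z*(-2 + G)) = -7/Z - 7*Z*(-2 + G))
A(-1, 6) - 31*(-39) = 7*(-1 + (-1)**2*(2 - 1*6))/(-1) - 31*(-39) = 7*(-1)*(-1 + 1*(2 - 6)) + 1209 = 7*(-1)*(-1 + 1*(-4)) + 1209 = 7*(-1)*(-1 - 4) + 1209 = 7*(-1)*(-5) + 1209 = 35 + 1209 = 1244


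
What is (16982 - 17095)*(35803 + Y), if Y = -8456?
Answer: -3090211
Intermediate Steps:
(16982 - 17095)*(35803 + Y) = (16982 - 17095)*(35803 - 8456) = -113*27347 = -3090211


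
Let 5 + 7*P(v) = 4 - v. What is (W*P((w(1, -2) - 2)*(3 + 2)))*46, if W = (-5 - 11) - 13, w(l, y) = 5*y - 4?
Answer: -105386/7 ≈ -15055.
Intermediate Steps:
w(l, y) = -4 + 5*y
P(v) = -⅐ - v/7 (P(v) = -5/7 + (4 - v)/7 = -5/7 + (4/7 - v/7) = -⅐ - v/7)
W = -29 (W = -16 - 13 = -29)
(W*P((w(1, -2) - 2)*(3 + 2)))*46 = -29*(-⅐ - ((-4 + 5*(-2)) - 2)*(3 + 2)/7)*46 = -29*(-⅐ - ((-4 - 10) - 2)*5/7)*46 = -29*(-⅐ - (-14 - 2)*5/7)*46 = -29*(-⅐ - (-16)*5/7)*46 = -29*(-⅐ - ⅐*(-80))*46 = -29*(-⅐ + 80/7)*46 = -29*79/7*46 = -2291/7*46 = -105386/7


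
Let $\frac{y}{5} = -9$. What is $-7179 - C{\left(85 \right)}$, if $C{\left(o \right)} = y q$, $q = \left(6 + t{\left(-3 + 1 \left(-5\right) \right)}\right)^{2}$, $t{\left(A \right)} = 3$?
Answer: $-3534$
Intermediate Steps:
$y = -45$ ($y = 5 \left(-9\right) = -45$)
$q = 81$ ($q = \left(6 + 3\right)^{2} = 9^{2} = 81$)
$C{\left(o \right)} = -3645$ ($C{\left(o \right)} = \left(-45\right) 81 = -3645$)
$-7179 - C{\left(85 \right)} = -7179 - -3645 = -7179 + 3645 = -3534$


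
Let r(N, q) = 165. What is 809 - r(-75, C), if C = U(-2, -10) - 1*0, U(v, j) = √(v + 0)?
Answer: 644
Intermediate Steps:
U(v, j) = √v
C = I*√2 (C = √(-2) - 1*0 = I*√2 + 0 = I*√2 ≈ 1.4142*I)
809 - r(-75, C) = 809 - 1*165 = 809 - 165 = 644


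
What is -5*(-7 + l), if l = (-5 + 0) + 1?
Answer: 55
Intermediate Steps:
l = -4 (l = -5 + 1 = -4)
-5*(-7 + l) = -5*(-7 - 4) = -5*(-11) = 55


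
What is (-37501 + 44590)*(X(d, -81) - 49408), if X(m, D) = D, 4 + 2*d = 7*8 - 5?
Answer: -350827521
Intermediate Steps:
d = 47/2 (d = -2 + (7*8 - 5)/2 = -2 + (56 - 5)/2 = -2 + (1/2)*51 = -2 + 51/2 = 47/2 ≈ 23.500)
(-37501 + 44590)*(X(d, -81) - 49408) = (-37501 + 44590)*(-81 - 49408) = 7089*(-49489) = -350827521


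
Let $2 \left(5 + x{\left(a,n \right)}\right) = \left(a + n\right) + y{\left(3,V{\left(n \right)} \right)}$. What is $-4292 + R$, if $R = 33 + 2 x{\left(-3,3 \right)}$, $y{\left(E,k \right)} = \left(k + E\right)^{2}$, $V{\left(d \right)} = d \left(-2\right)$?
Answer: $-4260$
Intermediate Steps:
$V{\left(d \right)} = - 2 d$
$y{\left(E,k \right)} = \left(E + k\right)^{2}$
$x{\left(a,n \right)} = -5 + \frac{a}{2} + \frac{n}{2} + \frac{\left(3 - 2 n\right)^{2}}{2}$ ($x{\left(a,n \right)} = -5 + \frac{\left(a + n\right) + \left(3 - 2 n\right)^{2}}{2} = -5 + \frac{a + n + \left(3 - 2 n\right)^{2}}{2} = -5 + \left(\frac{a}{2} + \frac{n}{2} + \frac{\left(3 - 2 n\right)^{2}}{2}\right) = -5 + \frac{a}{2} + \frac{n}{2} + \frac{\left(3 - 2 n\right)^{2}}{2}$)
$R = 32$ ($R = 33 + 2 \left(-5 + \frac{1}{2} \left(-3\right) + \frac{1}{2} \cdot 3 + \frac{\left(-3 + 2 \cdot 3\right)^{2}}{2}\right) = 33 + 2 \left(-5 - \frac{3}{2} + \frac{3}{2} + \frac{\left(-3 + 6\right)^{2}}{2}\right) = 33 + 2 \left(-5 - \frac{3}{2} + \frac{3}{2} + \frac{3^{2}}{2}\right) = 33 + 2 \left(-5 - \frac{3}{2} + \frac{3}{2} + \frac{1}{2} \cdot 9\right) = 33 + 2 \left(-5 - \frac{3}{2} + \frac{3}{2} + \frac{9}{2}\right) = 33 + 2 \left(- \frac{1}{2}\right) = 33 - 1 = 32$)
$-4292 + R = -4292 + 32 = -4260$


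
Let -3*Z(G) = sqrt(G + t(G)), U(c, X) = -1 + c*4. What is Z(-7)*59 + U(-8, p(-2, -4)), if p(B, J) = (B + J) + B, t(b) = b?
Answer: -33 - 59*I*sqrt(14)/3 ≈ -33.0 - 73.586*I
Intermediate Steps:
p(B, J) = J + 2*B
U(c, X) = -1 + 4*c
Z(G) = -sqrt(2)*sqrt(G)/3 (Z(G) = -sqrt(G + G)/3 = -sqrt(2)*sqrt(G)/3)
Z(-7)*59 + U(-8, p(-2, -4)) = -sqrt(2)*sqrt(-7)/3*59 + (-1 + 4*(-8)) = -sqrt(2)*I*sqrt(7)/3*59 + (-1 - 32) = -I*sqrt(14)/3*59 - 33 = -59*I*sqrt(14)/3 - 33 = -33 - 59*I*sqrt(14)/3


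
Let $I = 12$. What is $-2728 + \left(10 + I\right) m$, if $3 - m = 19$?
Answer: $-3080$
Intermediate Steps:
$m = -16$ ($m = 3 - 19 = -16$)
$-2728 + \left(10 + I\right) m = -2728 + \left(10 + 12\right) \left(-16\right) = -2728 + 22 \left(-16\right) = -2728 - 352 = -3080$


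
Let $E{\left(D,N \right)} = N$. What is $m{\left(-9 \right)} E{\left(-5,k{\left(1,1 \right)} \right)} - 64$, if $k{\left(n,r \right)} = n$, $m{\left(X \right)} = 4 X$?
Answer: $-100$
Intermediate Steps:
$m{\left(-9 \right)} E{\left(-5,k{\left(1,1 \right)} \right)} - 64 = 4 \left(-9\right) 1 - 64 = \left(-36\right) 1 - 64 = -36 - 64 = -100$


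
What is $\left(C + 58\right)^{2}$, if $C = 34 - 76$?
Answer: $256$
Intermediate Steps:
$C = -42$
$\left(C + 58\right)^{2} = \left(-42 + 58\right)^{2} = 16^{2} = 256$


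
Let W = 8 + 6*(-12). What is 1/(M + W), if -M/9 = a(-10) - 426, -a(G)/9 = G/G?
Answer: 1/3851 ≈ 0.00025967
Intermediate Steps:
a(G) = -9 (a(G) = -9*G/G = -9*1 = -9)
M = 3915 (M = -9*(-9 - 426) = -9*(-435) = 3915)
W = -64 (W = 8 - 72 = -64)
1/(M + W) = 1/(3915 - 64) = 1/3851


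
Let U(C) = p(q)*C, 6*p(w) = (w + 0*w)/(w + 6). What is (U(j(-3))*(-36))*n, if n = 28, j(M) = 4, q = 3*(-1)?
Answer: 672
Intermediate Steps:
q = -3
p(w) = w/(6*(6 + w)) (p(w) = ((w + 0*w)/(w + 6))/6 = ((w + 0)/(6 + w))/6 = (w/(6 + w))/6 = w/(6*(6 + w)))
U(C) = -C/6 (U(C) = ((⅙)*(-3)/(6 - 3))*C = ((⅙)*(-3)/3)*C = ((⅙)*(-3)*(⅓))*C = -C/6)
(U(j(-3))*(-36))*n = (-⅙*4*(-36))*28 = -⅔*(-36)*28 = 24*28 = 672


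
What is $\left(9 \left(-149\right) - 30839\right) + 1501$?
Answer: $-30679$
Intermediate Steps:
$\left(9 \left(-149\right) - 30839\right) + 1501 = \left(-1341 - 30839\right) + 1501 = -32180 + 1501 = -30679$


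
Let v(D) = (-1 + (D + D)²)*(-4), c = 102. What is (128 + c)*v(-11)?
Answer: -444360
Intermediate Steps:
v(D) = 4 - 16*D² (v(D) = (-1 + (2*D)²)*(-4) = (-1 + 4*D²)*(-4) = 4 - 16*D²)
(128 + c)*v(-11) = (128 + 102)*(4 - 16*(-11)²) = 230*(4 - 16*121) = 230*(4 - 1936) = 230*(-1932) = -444360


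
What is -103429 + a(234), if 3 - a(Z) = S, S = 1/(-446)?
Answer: -46127995/446 ≈ -1.0343e+5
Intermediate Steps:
S = -1/446 ≈ -0.0022422
a(Z) = 1339/446 (a(Z) = 3 - 1*(-1/446) = 3 + 1/446 = 1339/446)
-103429 + a(234) = -103429 + 1339/446 = -46127995/446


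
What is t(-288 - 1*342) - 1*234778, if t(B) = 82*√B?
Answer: -234778 + 246*I*√70 ≈ -2.3478e+5 + 2058.2*I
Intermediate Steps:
t(-288 - 1*342) - 1*234778 = 82*√(-288 - 1*342) - 1*234778 = 82*√(-288 - 342) - 234778 = 82*√(-630) - 234778 = 82*(3*I*√70) - 234778 = 246*I*√70 - 234778 = -234778 + 246*I*√70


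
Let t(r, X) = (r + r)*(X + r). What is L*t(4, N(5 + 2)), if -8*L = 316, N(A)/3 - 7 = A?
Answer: -14536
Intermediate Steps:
N(A) = 21 + 3*A
t(r, X) = 2*r*(X + r) (t(r, X) = (2*r)*(X + r) = 2*r*(X + r))
L = -79/2 (L = -1/8*316 = -79/2 ≈ -39.500)
L*t(4, N(5 + 2)) = -79*4*((21 + 3*(5 + 2)) + 4) = -79*4*((21 + 3*7) + 4) = -79*4*((21 + 21) + 4) = -79*4*(42 + 4) = -79*4*46 = -79/2*368 = -14536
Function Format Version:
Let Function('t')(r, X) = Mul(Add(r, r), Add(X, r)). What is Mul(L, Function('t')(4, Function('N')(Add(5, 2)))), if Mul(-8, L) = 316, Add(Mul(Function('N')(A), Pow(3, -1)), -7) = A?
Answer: -14536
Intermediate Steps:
Function('N')(A) = Add(21, Mul(3, A))
Function('t')(r, X) = Mul(2, r, Add(X, r)) (Function('t')(r, X) = Mul(Mul(2, r), Add(X, r)) = Mul(2, r, Add(X, r)))
L = Rational(-79, 2) (L = Mul(Rational(-1, 8), 316) = Rational(-79, 2) ≈ -39.500)
Mul(L, Function('t')(4, Function('N')(Add(5, 2)))) = Mul(Rational(-79, 2), Mul(2, 4, Add(Add(21, Mul(3, Add(5, 2))), 4))) = Mul(Rational(-79, 2), Mul(2, 4, Add(Add(21, Mul(3, 7)), 4))) = Mul(Rational(-79, 2), Mul(2, 4, Add(Add(21, 21), 4))) = Mul(Rational(-79, 2), Mul(2, 4, Add(42, 4))) = Mul(Rational(-79, 2), Mul(2, 4, 46)) = Mul(Rational(-79, 2), 368) = -14536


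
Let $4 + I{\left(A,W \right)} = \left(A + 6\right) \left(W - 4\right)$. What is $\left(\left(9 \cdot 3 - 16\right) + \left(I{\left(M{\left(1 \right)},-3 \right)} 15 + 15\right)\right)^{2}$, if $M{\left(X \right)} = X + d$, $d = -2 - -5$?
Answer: $1175056$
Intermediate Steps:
$d = 3$ ($d = -2 + 5 = 3$)
$M{\left(X \right)} = 3 + X$ ($M{\left(X \right)} = X + 3 = 3 + X$)
$I{\left(A,W \right)} = -4 + \left(-4 + W\right) \left(6 + A\right)$ ($I{\left(A,W \right)} = -4 + \left(A + 6\right) \left(W - 4\right) = -4 + \left(6 + A\right) \left(-4 + W\right) = -4 + \left(-4 + W\right) \left(6 + A\right)$)
$\left(\left(9 \cdot 3 - 16\right) + \left(I{\left(M{\left(1 \right)},-3 \right)} 15 + 15\right)\right)^{2} = \left(\left(9 \cdot 3 - 16\right) + \left(\left(-28 - 4 \left(3 + 1\right) + 6 \left(-3\right) + \left(3 + 1\right) \left(-3\right)\right) 15 + 15\right)\right)^{2} = \left(\left(27 - 16\right) + \left(\left(-28 - 16 - 18 + 4 \left(-3\right)\right) 15 + 15\right)\right)^{2} = \left(11 + \left(\left(-28 - 16 - 18 - 12\right) 15 + 15\right)\right)^{2} = \left(11 + \left(\left(-74\right) 15 + 15\right)\right)^{2} = \left(11 + \left(-1110 + 15\right)\right)^{2} = \left(11 - 1095\right)^{2} = \left(-1084\right)^{2} = 1175056$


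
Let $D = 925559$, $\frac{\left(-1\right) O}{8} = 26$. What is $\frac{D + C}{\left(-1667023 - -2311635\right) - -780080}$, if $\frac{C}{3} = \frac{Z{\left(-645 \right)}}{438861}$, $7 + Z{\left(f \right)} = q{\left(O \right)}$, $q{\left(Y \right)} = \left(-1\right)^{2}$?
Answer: $\frac{135397249427}{208413918604} \approx 0.64966$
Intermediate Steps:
$O = -208$ ($O = \left(-8\right) 26 = -208$)
$q{\left(Y \right)} = 1$
$Z{\left(f \right)} = -6$ ($Z{\left(f \right)} = -7 + 1 = -6$)
$C = - \frac{6}{146287}$ ($C = 3 \left(- \frac{6}{438861}\right) = 3 \left(\left(-6\right) \frac{1}{438861}\right) = 3 \left(- \frac{2}{146287}\right) = - \frac{6}{146287} \approx -4.1015 \cdot 10^{-5}$)
$\frac{D + C}{\left(-1667023 - -2311635\right) - -780080} = \frac{925559 - \frac{6}{146287}}{\left(-1667023 - -2311635\right) - -780080} = \frac{135397249427}{146287 \left(\left(-1667023 + 2311635\right) + 780080\right)} = \frac{135397249427}{146287 \left(644612 + 780080\right)} = \frac{135397249427}{146287 \cdot 1424692} = \frac{135397249427}{146287} \cdot \frac{1}{1424692} = \frac{135397249427}{208413918604}$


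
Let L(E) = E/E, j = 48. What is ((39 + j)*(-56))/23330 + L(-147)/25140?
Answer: -2449175/11730324 ≈ -0.20879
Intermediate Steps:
L(E) = 1
((39 + j)*(-56))/23330 + L(-147)/25140 = ((39 + 48)*(-56))/23330 + 1/25140 = (87*(-56))*(1/23330) + 1*(1/25140) = -4872*1/23330 + 1/25140 = -2436/11665 + 1/25140 = -2449175/11730324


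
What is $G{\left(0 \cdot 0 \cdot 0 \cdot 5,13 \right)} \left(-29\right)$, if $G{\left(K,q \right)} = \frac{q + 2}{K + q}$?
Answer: $- \frac{435}{13} \approx -33.462$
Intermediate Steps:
$G{\left(K,q \right)} = \frac{2 + q}{K + q}$
$G{\left(0 \cdot 0 \cdot 0 \cdot 5,13 \right)} \left(-29\right) = \frac{2 + 13}{0 \cdot 0 \cdot 0 \cdot 5 + 13} \left(-29\right) = \frac{1}{0 \cdot 0 + 13} \cdot 15 \left(-29\right) = \frac{1}{0 + 13} \cdot 15 \left(-29\right) = \frac{1}{13} \cdot 15 \left(-29\right) = \frac{15}{13} \left(-29\right) = - \frac{435}{13}$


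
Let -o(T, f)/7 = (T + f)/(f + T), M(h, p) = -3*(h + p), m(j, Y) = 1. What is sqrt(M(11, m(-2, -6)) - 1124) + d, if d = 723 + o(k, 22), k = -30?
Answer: 716 + 2*I*sqrt(290) ≈ 716.0 + 34.059*I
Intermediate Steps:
M(h, p) = -3*h - 3*p
o(T, f) = -7 (o(T, f) = -7*(T + f)/(f + T) = -7*(T + f)/(T + f) = -7*1 = -7)
d = 716 (d = 723 - 7 = 716)
sqrt(M(11, m(-2, -6)) - 1124) + d = sqrt((-3*11 - 3*1) - 1124) + 716 = sqrt((-33 - 3) - 1124) + 716 = sqrt(-36 - 1124) + 716 = sqrt(-1160) + 716 = 2*I*sqrt(290) + 716 = 716 + 2*I*sqrt(290)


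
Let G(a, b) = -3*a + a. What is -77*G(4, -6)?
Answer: 616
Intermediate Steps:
G(a, b) = -2*a
-77*G(4, -6) = -(-154)*4 = -77*(-8) = 616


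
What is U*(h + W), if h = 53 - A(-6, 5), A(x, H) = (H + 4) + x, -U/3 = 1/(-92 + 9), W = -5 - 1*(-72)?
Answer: 351/83 ≈ 4.2289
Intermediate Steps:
W = 67 (W = -5 + 72 = 67)
U = 3/83 (U = -3/(-92 + 9) = -3/(-83) = -3*(-1/83) = 3/83 ≈ 0.036145)
A(x, H) = 4 + H + x (A(x, H) = (4 + H) + x = 4 + H + x)
h = 50 (h = 53 - (4 + 5 - 6) = 53 - 1*3 = 53 - 3 = 50)
U*(h + W) = 3*(50 + 67)/83 = (3/83)*117 = 351/83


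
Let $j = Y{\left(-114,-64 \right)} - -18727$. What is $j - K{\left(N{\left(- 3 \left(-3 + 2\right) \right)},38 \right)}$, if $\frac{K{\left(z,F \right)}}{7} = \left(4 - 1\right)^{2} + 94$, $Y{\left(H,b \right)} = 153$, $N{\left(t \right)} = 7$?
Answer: $18159$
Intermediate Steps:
$j = 18880$ ($j = 153 - -18727 = 153 + 18727 = 18880$)
$K{\left(z,F \right)} = 721$ ($K{\left(z,F \right)} = 7 \left(\left(4 - 1\right)^{2} + 94\right) = 7 \left(3^{2} + 94\right) = 7 \left(9 + 94\right) = 7 \cdot 103 = 721$)
$j - K{\left(N{\left(- 3 \left(-3 + 2\right) \right)},38 \right)} = 18880 - 721 = 18159$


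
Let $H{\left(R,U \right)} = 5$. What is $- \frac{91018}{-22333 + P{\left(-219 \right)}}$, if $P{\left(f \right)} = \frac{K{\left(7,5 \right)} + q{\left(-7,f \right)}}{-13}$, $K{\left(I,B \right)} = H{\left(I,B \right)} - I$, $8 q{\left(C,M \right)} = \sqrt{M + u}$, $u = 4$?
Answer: $\frac{21985585761152}{5394545083671} - \frac{9465872 i \sqrt{215}}{5394545083671} \approx 4.0755 - 2.5729 \cdot 10^{-5} i$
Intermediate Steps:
$q{\left(C,M \right)} = \frac{\sqrt{4 + M}}{8}$ ($q{\left(C,M \right)} = \frac{\sqrt{M + 4}}{8} = \frac{\sqrt{4 + M}}{8}$)
$K{\left(I,B \right)} = 5 - I$
$P{\left(f \right)} = \frac{2}{13} - \frac{\sqrt{4 + f}}{104}$ ($P{\left(f \right)} = \frac{\left(5 - 7\right) + \frac{\sqrt{4 + f}}{8}}{-13} = \left(\left(5 - 7\right) + \frac{\sqrt{4 + f}}{8}\right) \left(- \frac{1}{13}\right) = \left(-2 + \frac{\sqrt{4 + f}}{8}\right) \left(- \frac{1}{13}\right) = \frac{2}{13} - \frac{\sqrt{4 + f}}{104}$)
$- \frac{91018}{-22333 + P{\left(-219 \right)}} = - \frac{91018}{-22333 + \left(\frac{2}{13} - \frac{\sqrt{4 - 219}}{104}\right)} = - \frac{91018}{-22333 + \left(\frac{2}{13} - \frac{\sqrt{-215}}{104}\right)} = - \frac{91018}{-22333 + \left(\frac{2}{13} - \frac{i \sqrt{215}}{104}\right)} = - \frac{91018}{- \frac{290327}{13} - \frac{i \sqrt{215}}{104}}$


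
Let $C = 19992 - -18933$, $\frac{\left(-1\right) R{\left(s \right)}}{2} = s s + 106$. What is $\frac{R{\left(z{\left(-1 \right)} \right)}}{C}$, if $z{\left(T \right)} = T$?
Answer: $- \frac{214}{38925} \approx -0.0054978$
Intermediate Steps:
$R{\left(s \right)} = -212 - 2 s^{2}$ ($R{\left(s \right)} = - 2 \left(s s + 106\right) = - 2 \left(s^{2} + 106\right) = - 2 \left(106 + s^{2}\right) = -212 - 2 s^{2}$)
$C = 38925$ ($C = 19992 + 18933 = 38925$)
$\frac{R{\left(z{\left(-1 \right)} \right)}}{C} = \frac{-212 - 2 \left(-1\right)^{2}}{38925} = \left(-212 - 2\right) \frac{1}{38925} = \left(-214\right) \frac{1}{38925} = - \frac{214}{38925}$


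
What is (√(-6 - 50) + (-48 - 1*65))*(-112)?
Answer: 12656 - 224*I*√14 ≈ 12656.0 - 838.13*I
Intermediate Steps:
(√(-6 - 50) + (-48 - 1*65))*(-112) = (√(-56) + (-48 - 65))*(-112) = (2*I*√14 - 113)*(-112) = (-113 + 2*I*√14)*(-112) = 12656 - 224*I*√14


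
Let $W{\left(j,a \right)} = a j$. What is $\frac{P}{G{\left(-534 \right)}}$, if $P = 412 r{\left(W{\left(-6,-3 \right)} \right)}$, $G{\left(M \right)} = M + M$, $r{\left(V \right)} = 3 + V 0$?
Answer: $- \frac{103}{89} \approx -1.1573$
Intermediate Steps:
$r{\left(V \right)} = 3$ ($r{\left(V \right)} = 3 + 0 = 3$)
$G{\left(M \right)} = 2 M$
$P = 1236$ ($P = 412 \cdot 3 = 1236$)
$\frac{P}{G{\left(-534 \right)}} = \frac{1236}{2 \left(-534\right)} = \frac{1236}{-1068} = 1236 \left(- \frac{1}{1068}\right) = - \frac{103}{89}$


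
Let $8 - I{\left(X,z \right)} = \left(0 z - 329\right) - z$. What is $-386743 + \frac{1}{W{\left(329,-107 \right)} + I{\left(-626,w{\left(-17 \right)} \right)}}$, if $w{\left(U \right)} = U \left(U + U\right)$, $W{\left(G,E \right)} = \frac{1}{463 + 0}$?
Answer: $- \frac{163842124515}{423646} \approx -3.8674 \cdot 10^{5}$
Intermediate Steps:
$W{\left(G,E \right)} = \frac{1}{463}$
$w{\left(U \right)} = 2 U^{2}$ ($w{\left(U \right)} = U 2 U = 2 U^{2}$)
$I{\left(X,z \right)} = 337 + z$ ($I{\left(X,z \right)} = 8 - \left(\left(0 z - 329\right) - z\right) = 8 - \left(\left(0 - 329\right) - z\right) = 8 - \left(-329 - z\right) = 8 + \left(329 + z\right) = 337 + z$)
$-386743 + \frac{1}{W{\left(329,-107 \right)} + I{\left(-626,w{\left(-17 \right)} \right)}} = -386743 + \frac{1}{\frac{1}{463} + \left(337 + 2 \left(-17\right)^{2}\right)} = -386743 + \frac{1}{\frac{1}{463} + \left(337 + 2 \cdot 289\right)} = -386743 + \frac{1}{\frac{1}{463} + \left(337 + 578\right)} = -386743 + \frac{1}{\frac{1}{463} + 915} = -386743 + \frac{1}{\frac{423646}{463}} = -386743 + \frac{463}{423646} = - \frac{163842124515}{423646}$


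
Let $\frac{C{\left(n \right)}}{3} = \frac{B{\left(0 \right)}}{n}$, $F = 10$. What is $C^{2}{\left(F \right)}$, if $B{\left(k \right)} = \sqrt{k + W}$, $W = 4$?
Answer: $\frac{9}{25} \approx 0.36$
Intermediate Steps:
$B{\left(k \right)} = \sqrt{4 + k}$ ($B{\left(k \right)} = \sqrt{k + 4} = \sqrt{4 + k}$)
$C{\left(n \right)} = \frac{6}{n}$ ($C{\left(n \right)} = 3 \frac{\sqrt{4 + 0}}{n} = 3 \frac{\sqrt{4}}{n} = 3 \frac{2}{n} = \frac{6}{n}$)
$C^{2}{\left(F \right)} = \left(\frac{6}{10}\right)^{2} = \left(6 \cdot \frac{1}{10}\right)^{2} = \left(\frac{3}{5}\right)^{2} = \frac{9}{25}$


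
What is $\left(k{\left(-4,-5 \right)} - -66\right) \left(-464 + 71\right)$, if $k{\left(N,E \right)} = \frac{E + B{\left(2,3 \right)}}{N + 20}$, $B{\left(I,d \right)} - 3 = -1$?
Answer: $- \frac{413829}{16} \approx -25864.0$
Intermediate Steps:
$B{\left(I,d \right)} = 2$ ($B{\left(I,d \right)} = 3 - 1 = 2$)
$k{\left(N,E \right)} = \frac{2 + E}{20 + N}$ ($k{\left(N,E \right)} = \frac{E + 2}{N + 20} = \frac{2 + E}{20 + N}$)
$\left(k{\left(-4,-5 \right)} - -66\right) \left(-464 + 71\right) = \left(\frac{2 - 5}{20 - 4} - -66\right) \left(-464 + 71\right) = \left(\frac{1}{16} \left(-3\right) + 66\right) \left(-393\right) = \left(- \frac{3}{16} + 66\right) \left(-393\right) = \frac{1053}{16} \left(-393\right) = - \frac{413829}{16}$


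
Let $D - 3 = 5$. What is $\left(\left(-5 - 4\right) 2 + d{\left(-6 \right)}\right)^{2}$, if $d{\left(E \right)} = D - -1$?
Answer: $81$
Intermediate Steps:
$D = 8$ ($D = 3 + 5 = 8$)
$d{\left(E \right)} = 9$ ($d{\left(E \right)} = 8 - -1 = 8 + 1 = 9$)
$\left(\left(-5 - 4\right) 2 + d{\left(-6 \right)}\right)^{2} = \left(\left(-5 - 4\right) 2 + 9\right)^{2} = \left(\left(-9\right) 2 + 9\right)^{2} = \left(-18 + 9\right)^{2} = \left(-9\right)^{2} = 81$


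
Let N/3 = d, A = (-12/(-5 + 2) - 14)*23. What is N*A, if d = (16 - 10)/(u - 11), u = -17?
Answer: 1035/7 ≈ 147.86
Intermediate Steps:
d = -3/14 (d = (16 - 10)/(-17 - 11) = 6/(-28) = 6*(-1/28) = -3/14 ≈ -0.21429)
A = -230 (A = (-12/(-3) - 14)*23 = (-12*(-1)/3 - 14)*23 = (-3*(-4/3) - 14)*23 = (4 - 14)*23 = -10*23 = -230)
N = -9/14 (N = 3*(-3/14) = -9/14 ≈ -0.64286)
N*A = -9/14*(-230) = 1035/7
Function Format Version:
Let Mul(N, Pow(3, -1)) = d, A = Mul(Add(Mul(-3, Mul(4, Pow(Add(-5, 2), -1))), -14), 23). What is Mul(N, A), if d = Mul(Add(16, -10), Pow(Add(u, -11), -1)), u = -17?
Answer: Rational(1035, 7) ≈ 147.86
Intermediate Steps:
d = Rational(-3, 14) (d = Mul(Add(16, -10), Pow(Add(-17, -11), -1)) = Mul(6, Pow(-28, -1)) = Mul(6, Rational(-1, 28)) = Rational(-3, 14) ≈ -0.21429)
A = -230 (A = Mul(Add(Mul(-3, Mul(4, Pow(-3, -1))), -14), 23) = Mul(Add(Mul(-3, Mul(4, Rational(-1, 3))), -14), 23) = Mul(Add(Mul(-3, Rational(-4, 3)), -14), 23) = Mul(Add(4, -14), 23) = Mul(-10, 23) = -230)
N = Rational(-9, 14) (N = Mul(3, Rational(-3, 14)) = Rational(-9, 14) ≈ -0.64286)
Mul(N, A) = Mul(Rational(-9, 14), -230) = Rational(1035, 7)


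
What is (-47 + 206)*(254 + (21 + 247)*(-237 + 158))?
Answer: -3325962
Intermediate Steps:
(-47 + 206)*(254 + (21 + 247)*(-237 + 158)) = 159*(254 + 268*(-79)) = 159*(254 - 21172) = 159*(-20918) = -3325962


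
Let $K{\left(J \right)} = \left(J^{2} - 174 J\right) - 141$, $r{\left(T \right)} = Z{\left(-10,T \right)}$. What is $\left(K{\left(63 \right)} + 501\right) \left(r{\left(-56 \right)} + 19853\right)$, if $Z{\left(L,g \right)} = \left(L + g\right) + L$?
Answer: $-131180841$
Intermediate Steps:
$Z{\left(L,g \right)} = g + 2 L$
$r{\left(T \right)} = -20 + T$ ($r{\left(T \right)} = T + 2 \left(-10\right) = T - 20 = -20 + T$)
$K{\left(J \right)} = -141 + J^{2} - 174 J$
$\left(K{\left(63 \right)} + 501\right) \left(r{\left(-56 \right)} + 19853\right) = \left(\left(-141 + 63^{2} - 10962\right) + 501\right) \left(\left(-20 - 56\right) + 19853\right) = \left(\left(-141 + 3969 - 10962\right) + 501\right) \left(-76 + 19853\right) = \left(-7134 + 501\right) 19777 = \left(-6633\right) 19777 = -131180841$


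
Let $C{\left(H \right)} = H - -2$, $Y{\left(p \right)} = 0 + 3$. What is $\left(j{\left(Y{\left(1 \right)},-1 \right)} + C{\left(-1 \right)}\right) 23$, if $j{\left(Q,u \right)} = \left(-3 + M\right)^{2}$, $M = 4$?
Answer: $46$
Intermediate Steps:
$Y{\left(p \right)} = 3$
$C{\left(H \right)} = 2 + H$ ($C{\left(H \right)} = H + 2 = 2 + H$)
$j{\left(Q,u \right)} = 1$ ($j{\left(Q,u \right)} = \left(-3 + 4\right)^{2} = 1^{2} = 1$)
$\left(j{\left(Y{\left(1 \right)},-1 \right)} + C{\left(-1 \right)}\right) 23 = \left(1 + \left(2 - 1\right)\right) 23 = \left(1 + 1\right) 23 = 2 \cdot 23 = 46$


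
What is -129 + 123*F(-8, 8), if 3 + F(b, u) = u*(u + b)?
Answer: -498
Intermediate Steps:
F(b, u) = -3 + u*(b + u) (F(b, u) = -3 + u*(u + b) = -3 + u*(b + u))
-129 + 123*F(-8, 8) = -129 + 123*(-3 + 8² - 8*8) = -129 + 123*(-3 + 64 - 64) = -129 + 123*(-3) = -129 - 369 = -498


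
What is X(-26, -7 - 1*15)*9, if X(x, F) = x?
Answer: -234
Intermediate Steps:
X(-26, -7 - 1*15)*9 = -26*9 = -234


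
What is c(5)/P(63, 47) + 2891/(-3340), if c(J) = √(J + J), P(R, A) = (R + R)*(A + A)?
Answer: -2891/3340 + √10/11844 ≈ -0.86530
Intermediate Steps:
P(R, A) = 4*A*R (P(R, A) = (2*R)*(2*A) = 4*A*R)
c(J) = √2*√J (c(J) = √(2*J) = √2*√J)
c(5)/P(63, 47) + 2891/(-3340) = (√2*√5)/((4*47*63)) + 2891/(-3340) = √10/11844 + 2891*(-1/3340) = √10*(1/11844) - 2891/3340 = √10/11844 - 2891/3340 = -2891/3340 + √10/11844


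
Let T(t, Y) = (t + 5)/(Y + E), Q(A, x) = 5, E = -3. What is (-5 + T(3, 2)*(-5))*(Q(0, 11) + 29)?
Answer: 1190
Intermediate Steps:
T(t, Y) = (5 + t)/(-3 + Y) (T(t, Y) = (t + 5)/(Y - 3) = (5 + t)/(-3 + Y))
(-5 + T(3, 2)*(-5))*(Q(0, 11) + 29) = (-5 + ((5 + 3)/(-3 + 2))*(-5))*(5 + 29) = (-5 + (8/(-1))*(-5))*34 = (-5 - 1*8*(-5))*34 = (-5 - 8*(-5))*34 = (-5 + 40)*34 = 35*34 = 1190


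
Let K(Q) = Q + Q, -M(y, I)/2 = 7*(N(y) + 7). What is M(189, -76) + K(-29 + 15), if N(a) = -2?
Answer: -98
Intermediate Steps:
M(y, I) = -70 (M(y, I) = -14*(-2 + 7) = -14*5 = -2*35 = -70)
K(Q) = 2*Q
M(189, -76) + K(-29 + 15) = -70 + 2*(-29 + 15) = -70 + 2*(-14) = -70 - 28 = -98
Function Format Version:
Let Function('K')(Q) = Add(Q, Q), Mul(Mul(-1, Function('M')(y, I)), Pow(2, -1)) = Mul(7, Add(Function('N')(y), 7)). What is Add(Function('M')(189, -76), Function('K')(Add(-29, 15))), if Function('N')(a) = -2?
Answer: -98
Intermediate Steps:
Function('M')(y, I) = -70 (Function('M')(y, I) = Mul(-2, Mul(7, Add(-2, 7))) = Mul(-2, Mul(7, 5)) = Mul(-2, 35) = -70)
Function('K')(Q) = Mul(2, Q)
Add(Function('M')(189, -76), Function('K')(Add(-29, 15))) = Add(-70, Mul(2, Add(-29, 15))) = Add(-70, Mul(2, -14)) = Add(-70, -28) = -98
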